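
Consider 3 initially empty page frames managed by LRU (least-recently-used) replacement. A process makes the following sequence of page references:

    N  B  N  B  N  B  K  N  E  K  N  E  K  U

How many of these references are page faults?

N -> fault, frames {N}
B -> fault, frames {N,B}
N -> hit
B -> hit
N -> hit
B -> hit
K -> fault, frames {N,B,K}
N -> hit
E -> fault, evict B, frames {K,N,E}
K -> hit
N -> hit
E -> hit
K -> hit
U -> fault, evict N, frames {E,K,U}
Page faults: 5.

5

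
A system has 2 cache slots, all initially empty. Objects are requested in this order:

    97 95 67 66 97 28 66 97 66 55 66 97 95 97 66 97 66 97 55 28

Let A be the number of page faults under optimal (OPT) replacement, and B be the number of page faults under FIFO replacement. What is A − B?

Under OPT: F F F F . F . F . F . F F . F . . . F F → 12 faults.
Under FIFO: F F F F F F F F . F F F F . F F . . F F → 16 faults.
A − B = 12 − 16 = -4.

-4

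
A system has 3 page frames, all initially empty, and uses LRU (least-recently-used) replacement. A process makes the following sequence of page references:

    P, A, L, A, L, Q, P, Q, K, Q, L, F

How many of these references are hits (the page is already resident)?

P → fault, frames (P)
A → fault, frames (P A)
L → fault, frames (P A L)
A → hit
L → hit
Q → fault, evict P, frames (A L Q)
P → fault, evict A, frames (L Q P)
Q → hit
K → fault, evict L, frames (P Q K)
Q → hit
L → fault, evict P, frames (K Q L)
F → fault, evict K, frames (Q L F)
Hits: 4.

4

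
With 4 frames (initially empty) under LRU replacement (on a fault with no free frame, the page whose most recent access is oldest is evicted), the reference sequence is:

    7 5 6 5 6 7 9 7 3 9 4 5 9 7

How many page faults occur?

8

7 -> fault, frames {7}
5 -> fault, frames {7,5}
6 -> fault, frames {7,5,6}
5 -> hit
6 -> hit
7 -> hit
9 -> fault, frames {5,6,7,9}
7 -> hit
3 -> fault, evict 5, frames {6,9,7,3}
9 -> hit
4 -> fault, evict 6, frames {7,3,9,4}
5 -> fault, evict 7, frames {3,9,4,5}
9 -> hit
7 -> fault, evict 3, frames {4,5,9,7}
Page faults: 8.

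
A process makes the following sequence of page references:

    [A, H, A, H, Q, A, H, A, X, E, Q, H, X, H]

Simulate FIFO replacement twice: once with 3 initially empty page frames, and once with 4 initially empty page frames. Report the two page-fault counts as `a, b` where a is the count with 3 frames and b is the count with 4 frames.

6, 5

3 frames: F F . . F . . . F F . F . . → 6 faults.
4 frames: F F . . F . . . F F . . . . → 5 faults.
5 < 6: adding a frame reduced faults, as is typical.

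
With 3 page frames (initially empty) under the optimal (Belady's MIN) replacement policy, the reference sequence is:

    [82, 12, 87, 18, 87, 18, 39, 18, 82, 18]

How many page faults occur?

5

82: fault, frames {82}
12: fault, frames {82,12}
87: fault, frames {82,12,87}
18: fault, evict 12, frames {82,87,18}
87: hit
18: hit
39: fault, evict 87, frames {82,18,39}
18: hit
82: hit
18: hit
Page faults: 5.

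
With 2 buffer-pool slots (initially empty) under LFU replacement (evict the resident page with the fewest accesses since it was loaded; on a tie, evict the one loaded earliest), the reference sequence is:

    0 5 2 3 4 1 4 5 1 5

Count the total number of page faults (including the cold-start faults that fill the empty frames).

0 -> miss, frames (0)
5 -> miss, frames (0 5)
2 -> miss, evict 0, frames (5 2)
3 -> miss, evict 5, frames (2 3)
4 -> miss, evict 2, frames (3 4)
1 -> miss, evict 3, frames (4 1)
4 -> hit
5 -> miss, evict 1, frames (4 5)
1 -> miss, evict 5, frames (4 1)
5 -> miss, evict 1, frames (4 5)
Page faults: 9.

9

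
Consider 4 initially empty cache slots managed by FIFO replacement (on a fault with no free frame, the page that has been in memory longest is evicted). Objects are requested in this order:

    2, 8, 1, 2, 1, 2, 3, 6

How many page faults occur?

2: miss, frames (2)
8: miss, frames (2 8)
1: miss, frames (2 8 1)
2: hit
1: hit
2: hit
3: miss, frames (2 8 1 3)
6: miss, evict 2, frames (8 1 3 6)
Page faults: 5.

5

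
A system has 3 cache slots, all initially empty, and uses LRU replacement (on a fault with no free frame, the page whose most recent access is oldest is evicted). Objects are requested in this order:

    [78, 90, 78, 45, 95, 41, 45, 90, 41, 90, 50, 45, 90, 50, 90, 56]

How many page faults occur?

9

78 -> fault, frames (78)
90 -> fault, frames (78 90)
78 -> hit
45 -> fault, frames (90 78 45)
95 -> fault, evict 90, frames (78 45 95)
41 -> fault, evict 78, frames (45 95 41)
45 -> hit
90 -> fault, evict 95, frames (41 45 90)
41 -> hit
90 -> hit
50 -> fault, evict 45, frames (41 90 50)
45 -> fault, evict 41, frames (90 50 45)
90 -> hit
50 -> hit
90 -> hit
56 -> fault, evict 45, frames (50 90 56)
Page faults: 9.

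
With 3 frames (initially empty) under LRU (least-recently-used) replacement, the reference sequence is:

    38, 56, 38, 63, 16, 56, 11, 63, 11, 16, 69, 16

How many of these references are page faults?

9

38 -> fault, frames (38)
56 -> fault, frames (38 56)
38 -> hit
63 -> fault, frames (56 38 63)
16 -> fault, evict 56, frames (38 63 16)
56 -> fault, evict 38, frames (63 16 56)
11 -> fault, evict 63, frames (16 56 11)
63 -> fault, evict 16, frames (56 11 63)
11 -> hit
16 -> fault, evict 56, frames (63 11 16)
69 -> fault, evict 63, frames (11 16 69)
16 -> hit
Page faults: 9.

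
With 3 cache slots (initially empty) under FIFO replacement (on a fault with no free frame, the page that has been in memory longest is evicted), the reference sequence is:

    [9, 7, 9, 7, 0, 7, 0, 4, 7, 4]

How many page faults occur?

4

9 -> miss, frames [9]
7 -> miss, frames [9, 7]
9 -> hit
7 -> hit
0 -> miss, frames [9, 7, 0]
7 -> hit
0 -> hit
4 -> miss, evict 9, frames [7, 0, 4]
7 -> hit
4 -> hit
Page faults: 4.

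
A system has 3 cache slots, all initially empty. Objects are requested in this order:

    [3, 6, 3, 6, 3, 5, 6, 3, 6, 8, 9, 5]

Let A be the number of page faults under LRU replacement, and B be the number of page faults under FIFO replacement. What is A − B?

Under LRU: F F . . . F . . . F F F → 6 faults.
Under FIFO: F F . . . F . . . F F . → 5 faults.
A − B = 6 − 5 = 1.

1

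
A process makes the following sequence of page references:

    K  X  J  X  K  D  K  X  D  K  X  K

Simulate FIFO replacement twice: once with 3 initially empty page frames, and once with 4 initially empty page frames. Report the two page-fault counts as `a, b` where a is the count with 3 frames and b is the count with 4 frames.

6, 4

3 frames: F F F . . F F F . . . . → 6 faults.
4 frames: F F F . . F . . . . . . → 4 faults.
4 < 6: adding a frame reduced faults, as is typical.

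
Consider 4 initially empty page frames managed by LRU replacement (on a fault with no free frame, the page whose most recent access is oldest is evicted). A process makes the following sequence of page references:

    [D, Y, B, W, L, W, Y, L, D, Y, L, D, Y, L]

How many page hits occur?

D → miss, frames (D)
Y → miss, frames (D Y)
B → miss, frames (D Y B)
W → miss, frames (D Y B W)
L → miss, evict D, frames (Y B W L)
W → hit
Y → hit
L → hit
D → miss, evict B, frames (W Y L D)
Y → hit
L → hit
D → hit
Y → hit
L → hit
Hits: 8.

8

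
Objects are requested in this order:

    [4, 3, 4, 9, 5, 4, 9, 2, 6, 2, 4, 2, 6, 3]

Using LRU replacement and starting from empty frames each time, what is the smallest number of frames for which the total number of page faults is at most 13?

2

f=1: 14 faults
f=2: 11 faults
f=3: 8 faults
f=4: 7 faults
f=5: 7 faults
f=6: 6 faults
Smallest f with faults ≤ 13 is 2.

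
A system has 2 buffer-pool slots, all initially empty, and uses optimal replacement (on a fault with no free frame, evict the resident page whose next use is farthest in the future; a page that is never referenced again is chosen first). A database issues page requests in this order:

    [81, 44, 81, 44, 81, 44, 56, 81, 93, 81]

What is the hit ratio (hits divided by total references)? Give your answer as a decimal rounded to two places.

81: miss, frames (81)
44: miss, frames (81 44)
81: hit
44: hit
81: hit
44: hit
56: miss, evict 44, frames (81 56)
81: hit
93: miss, evict 56, frames (81 93)
81: hit
Hits: 6 of 10 references → 6/10 = 0.6000.

0.60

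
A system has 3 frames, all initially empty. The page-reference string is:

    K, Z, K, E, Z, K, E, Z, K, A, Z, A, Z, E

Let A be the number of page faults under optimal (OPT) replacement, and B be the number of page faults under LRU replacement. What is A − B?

-1

Under OPT: F F . F . . . . . F . . . . → 4 faults.
Under LRU: F F . F . . . . . F . . . F → 5 faults.
A − B = 4 − 5 = -1.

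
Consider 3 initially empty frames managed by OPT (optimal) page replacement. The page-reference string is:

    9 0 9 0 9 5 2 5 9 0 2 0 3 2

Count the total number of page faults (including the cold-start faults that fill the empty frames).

6

9 → miss, frames {9}
0 → miss, frames {9,0}
9 → hit
0 → hit
9 → hit
5 → miss, frames {9,0,5}
2 → miss, evict 0, frames {9,5,2}
5 → hit
9 → hit
0 → miss, evict 5, frames {9,2,0}
2 → hit
0 → hit
3 → miss, evict 0, frames {9,2,3}
2 → hit
Page faults: 6.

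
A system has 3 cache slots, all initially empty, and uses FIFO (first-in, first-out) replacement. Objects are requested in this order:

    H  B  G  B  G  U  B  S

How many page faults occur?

5

H → fault, frames [H]
B → fault, frames [H, B]
G → fault, frames [H, B, G]
B → hit
G → hit
U → fault, evict H, frames [B, G, U]
B → hit
S → fault, evict B, frames [G, U, S]
Page faults: 5.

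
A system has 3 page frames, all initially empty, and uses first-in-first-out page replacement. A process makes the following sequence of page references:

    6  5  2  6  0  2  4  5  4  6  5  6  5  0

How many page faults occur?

6: fault, frames (6)
5: fault, frames (6 5)
2: fault, frames (6 5 2)
6: hit
0: fault, evict 6, frames (5 2 0)
2: hit
4: fault, evict 5, frames (2 0 4)
5: fault, evict 2, frames (0 4 5)
4: hit
6: fault, evict 0, frames (4 5 6)
5: hit
6: hit
5: hit
0: fault, evict 4, frames (5 6 0)
Page faults: 8.

8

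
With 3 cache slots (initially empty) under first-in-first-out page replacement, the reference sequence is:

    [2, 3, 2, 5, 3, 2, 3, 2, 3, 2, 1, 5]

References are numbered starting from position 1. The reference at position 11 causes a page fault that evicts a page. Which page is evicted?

2

pos 1: 2 → miss, frames (2)
pos 2: 3 → miss, frames (2 3)
pos 3: 2 → hit
pos 4: 5 → miss, frames (2 3 5)
pos 5: 3 → hit
pos 6: 2 → hit
pos 7: 3 → hit
pos 8: 2 → hit
pos 9: 3 → hit
pos 10: 2 → hit
pos 11: 1 → miss, evict 2, frames (3 5 1)
At position 11, page 2 is evicted.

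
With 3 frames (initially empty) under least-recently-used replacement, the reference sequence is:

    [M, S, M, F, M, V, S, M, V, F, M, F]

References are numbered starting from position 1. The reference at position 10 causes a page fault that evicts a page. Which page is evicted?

S

pos 1: M → miss, frames [M]
pos 2: S → miss, frames [M, S]
pos 3: M → hit
pos 4: F → miss, frames [S, M, F]
pos 5: M → hit
pos 6: V → miss, evict S, frames [F, M, V]
pos 7: S → miss, evict F, frames [M, V, S]
pos 8: M → hit
pos 9: V → hit
pos 10: F → miss, evict S, frames [M, V, F]
At position 10, page S is evicted.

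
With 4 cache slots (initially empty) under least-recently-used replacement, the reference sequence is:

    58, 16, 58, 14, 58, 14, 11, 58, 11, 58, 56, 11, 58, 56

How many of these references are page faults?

5

58 → fault, frames {58}
16 → fault, frames {58,16}
58 → hit
14 → fault, frames {16,58,14}
58 → hit
14 → hit
11 → fault, frames {16,58,14,11}
58 → hit
11 → hit
58 → hit
56 → fault, evict 16, frames {14,11,58,56}
11 → hit
58 → hit
56 → hit
Page faults: 5.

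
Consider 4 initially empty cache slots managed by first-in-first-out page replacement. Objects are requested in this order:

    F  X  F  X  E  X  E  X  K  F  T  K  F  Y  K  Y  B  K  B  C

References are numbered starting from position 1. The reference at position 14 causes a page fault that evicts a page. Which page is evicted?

pos 1: F: miss, frames (F)
pos 2: X: miss, frames (F X)
pos 3: F: hit
pos 4: X: hit
pos 5: E: miss, frames (F X E)
pos 6: X: hit
pos 7: E: hit
pos 8: X: hit
pos 9: K: miss, frames (F X E K)
pos 10: F: hit
pos 11: T: miss, evict F, frames (X E K T)
pos 12: K: hit
pos 13: F: miss, evict X, frames (E K T F)
pos 14: Y: miss, evict E, frames (K T F Y)
At position 14, page E is evicted.

E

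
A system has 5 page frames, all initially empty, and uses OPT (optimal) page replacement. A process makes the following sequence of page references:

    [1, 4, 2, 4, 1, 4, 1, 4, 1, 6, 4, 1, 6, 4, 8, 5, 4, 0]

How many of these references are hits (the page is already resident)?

1 -> miss, frames [1]
4 -> miss, frames [1, 4]
2 -> miss, frames [1, 4, 2]
4 -> hit
1 -> hit
4 -> hit
1 -> hit
4 -> hit
1 -> hit
6 -> miss, frames [1, 4, 2, 6]
4 -> hit
1 -> hit
6 -> hit
4 -> hit
8 -> miss, frames [1, 4, 2, 6, 8]
5 -> miss, evict 8, frames [1, 4, 2, 6, 5]
4 -> hit
0 -> miss, evict 5, frames [1, 4, 2, 6, 0]
Hits: 11.

11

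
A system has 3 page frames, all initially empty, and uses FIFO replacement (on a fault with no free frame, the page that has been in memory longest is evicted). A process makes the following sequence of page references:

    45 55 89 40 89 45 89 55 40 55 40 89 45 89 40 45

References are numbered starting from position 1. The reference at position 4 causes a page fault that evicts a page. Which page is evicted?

pos 1: 45 → fault, frames (45)
pos 2: 55 → fault, frames (45 55)
pos 3: 89 → fault, frames (45 55 89)
pos 4: 40 → fault, evict 45, frames (55 89 40)
At position 4, page 45 is evicted.

45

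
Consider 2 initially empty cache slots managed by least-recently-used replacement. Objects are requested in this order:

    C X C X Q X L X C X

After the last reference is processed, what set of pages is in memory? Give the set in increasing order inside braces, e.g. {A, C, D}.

C -> miss, frames {C}
X -> miss, frames {C,X}
C -> hit
X -> hit
Q -> miss, evict C, frames {X,Q}
X -> hit
L -> miss, evict Q, frames {X,L}
X -> hit
C -> miss, evict L, frames {X,C}
X -> hit

{C, X}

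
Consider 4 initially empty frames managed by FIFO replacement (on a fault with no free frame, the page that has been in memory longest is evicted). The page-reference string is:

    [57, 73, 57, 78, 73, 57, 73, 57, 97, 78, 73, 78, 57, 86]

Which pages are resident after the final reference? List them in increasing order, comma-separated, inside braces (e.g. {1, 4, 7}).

57 -> fault, frames (57)
73 -> fault, frames (57 73)
57 -> hit
78 -> fault, frames (57 73 78)
73 -> hit
57 -> hit
73 -> hit
57 -> hit
97 -> fault, frames (57 73 78 97)
78 -> hit
73 -> hit
78 -> hit
57 -> hit
86 -> fault, evict 57, frames (73 78 97 86)

{73, 78, 86, 97}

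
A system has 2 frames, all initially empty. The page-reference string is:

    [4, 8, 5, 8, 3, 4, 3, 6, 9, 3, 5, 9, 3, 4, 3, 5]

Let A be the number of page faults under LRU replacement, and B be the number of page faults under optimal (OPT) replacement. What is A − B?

2

Under LRU: F F F . F F . F F F F F F F . F → 13 faults.
Under OPT: F F F . F F . F F . F . F F . F → 11 faults.
A − B = 13 − 11 = 2.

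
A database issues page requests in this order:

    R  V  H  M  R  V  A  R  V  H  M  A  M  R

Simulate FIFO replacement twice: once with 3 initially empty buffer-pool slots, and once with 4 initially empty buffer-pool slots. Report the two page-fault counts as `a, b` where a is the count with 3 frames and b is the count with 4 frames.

3 frames: F F F F F F F . . F F . . F → 10 faults.
4 frames: F F F F . . F F F F F F . F → 11 faults.
11 > 10: adding a frame increased faults — Belady's anomaly.

10, 11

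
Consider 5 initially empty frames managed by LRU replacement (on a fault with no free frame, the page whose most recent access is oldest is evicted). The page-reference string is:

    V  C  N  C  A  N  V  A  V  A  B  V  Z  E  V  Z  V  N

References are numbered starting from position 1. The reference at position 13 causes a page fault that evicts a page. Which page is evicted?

C

pos 1: V -> miss, frames (V)
pos 2: C -> miss, frames (V C)
pos 3: N -> miss, frames (V C N)
pos 4: C -> hit
pos 5: A -> miss, frames (V N C A)
pos 6: N -> hit
pos 7: V -> hit
pos 8: A -> hit
pos 9: V -> hit
pos 10: A -> hit
pos 11: B -> miss, frames (C N V A B)
pos 12: V -> hit
pos 13: Z -> miss, evict C, frames (N A B V Z)
At position 13, page C is evicted.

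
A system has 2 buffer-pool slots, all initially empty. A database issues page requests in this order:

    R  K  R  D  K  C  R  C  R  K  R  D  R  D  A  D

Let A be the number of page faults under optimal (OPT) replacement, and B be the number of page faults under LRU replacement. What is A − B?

Under OPT: F F . F . F F . . F . F . . F . → 8 faults.
Under LRU: F F . F F F F . . F . F . . F . → 9 faults.
A − B = 8 − 9 = -1.

-1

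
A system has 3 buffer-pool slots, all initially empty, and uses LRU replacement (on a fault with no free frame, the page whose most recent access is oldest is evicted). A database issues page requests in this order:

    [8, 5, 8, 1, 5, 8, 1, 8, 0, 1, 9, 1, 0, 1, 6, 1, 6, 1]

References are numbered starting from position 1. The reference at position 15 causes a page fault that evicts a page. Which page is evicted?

9

pos 1: 8 → fault, frames [8]
pos 2: 5 → fault, frames [8, 5]
pos 3: 8 → hit
pos 4: 1 → fault, frames [5, 8, 1]
pos 5: 5 → hit
pos 6: 8 → hit
pos 7: 1 → hit
pos 8: 8 → hit
pos 9: 0 → fault, evict 5, frames [1, 8, 0]
pos 10: 1 → hit
pos 11: 9 → fault, evict 8, frames [0, 1, 9]
pos 12: 1 → hit
pos 13: 0 → hit
pos 14: 1 → hit
pos 15: 6 → fault, evict 9, frames [0, 1, 6]
At position 15, page 9 is evicted.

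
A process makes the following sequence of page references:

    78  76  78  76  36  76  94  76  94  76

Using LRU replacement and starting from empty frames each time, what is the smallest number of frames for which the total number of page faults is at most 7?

f=1: 10 faults
f=2: 4 faults
f=3: 4 faults
f=4: 4 faults
Smallest f with faults ≤ 7 is 2.

2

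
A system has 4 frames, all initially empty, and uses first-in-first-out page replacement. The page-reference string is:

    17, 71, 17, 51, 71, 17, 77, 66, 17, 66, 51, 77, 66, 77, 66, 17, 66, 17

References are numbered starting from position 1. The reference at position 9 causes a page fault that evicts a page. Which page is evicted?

pos 1: 17 -> miss, frames [17]
pos 2: 71 -> miss, frames [17, 71]
pos 3: 17 -> hit
pos 4: 51 -> miss, frames [17, 71, 51]
pos 5: 71 -> hit
pos 6: 17 -> hit
pos 7: 77 -> miss, frames [17, 71, 51, 77]
pos 8: 66 -> miss, evict 17, frames [71, 51, 77, 66]
pos 9: 17 -> miss, evict 71, frames [51, 77, 66, 17]
At position 9, page 71 is evicted.

71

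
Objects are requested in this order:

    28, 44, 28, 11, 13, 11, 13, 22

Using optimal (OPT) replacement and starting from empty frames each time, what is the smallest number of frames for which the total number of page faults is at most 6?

2

f=1: 8 faults
f=2: 5 faults
f=3: 5 faults
f=4: 5 faults
f=5: 5 faults
Smallest f with faults ≤ 6 is 2.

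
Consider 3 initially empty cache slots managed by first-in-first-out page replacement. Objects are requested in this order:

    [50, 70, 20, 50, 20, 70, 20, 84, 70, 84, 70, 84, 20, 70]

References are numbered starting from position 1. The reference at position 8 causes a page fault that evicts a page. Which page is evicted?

pos 1: 50 -> fault, frames (50)
pos 2: 70 -> fault, frames (50 70)
pos 3: 20 -> fault, frames (50 70 20)
pos 4: 50 -> hit
pos 5: 20 -> hit
pos 6: 70 -> hit
pos 7: 20 -> hit
pos 8: 84 -> fault, evict 50, frames (70 20 84)
At position 8, page 50 is evicted.

50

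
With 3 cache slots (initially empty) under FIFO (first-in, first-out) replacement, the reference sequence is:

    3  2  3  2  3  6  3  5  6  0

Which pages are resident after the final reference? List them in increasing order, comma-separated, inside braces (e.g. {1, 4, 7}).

{0, 5, 6}

3 -> fault, frames [3]
2 -> fault, frames [3, 2]
3 -> hit
2 -> hit
3 -> hit
6 -> fault, frames [3, 2, 6]
3 -> hit
5 -> fault, evict 3, frames [2, 6, 5]
6 -> hit
0 -> fault, evict 2, frames [6, 5, 0]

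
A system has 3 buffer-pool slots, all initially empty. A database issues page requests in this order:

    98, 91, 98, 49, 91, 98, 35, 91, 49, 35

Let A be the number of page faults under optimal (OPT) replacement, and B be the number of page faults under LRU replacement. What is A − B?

-1

Under OPT: F F . F . . F . . . → 4 faults.
Under LRU: F F . F . . F . F . → 5 faults.
A − B = 4 − 5 = -1.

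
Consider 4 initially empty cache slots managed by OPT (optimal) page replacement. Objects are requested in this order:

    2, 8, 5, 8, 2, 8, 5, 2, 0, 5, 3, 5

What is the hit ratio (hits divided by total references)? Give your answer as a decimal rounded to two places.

0.58

2: fault, frames (2)
8: fault, frames (2 8)
5: fault, frames (2 8 5)
8: hit
2: hit
8: hit
5: hit
2: hit
0: fault, frames (2 8 5 0)
5: hit
3: fault, evict 0, frames (2 8 5 3)
5: hit
Hits: 7 of 12 references → 7/12 = 0.5833.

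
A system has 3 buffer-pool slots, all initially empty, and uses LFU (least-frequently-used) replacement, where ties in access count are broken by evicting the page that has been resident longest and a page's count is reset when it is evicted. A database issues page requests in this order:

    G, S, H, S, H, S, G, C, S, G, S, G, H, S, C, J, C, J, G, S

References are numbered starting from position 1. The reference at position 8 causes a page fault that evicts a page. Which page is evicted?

pos 1: G -> miss, frames {G}
pos 2: S -> miss, frames {G,S}
pos 3: H -> miss, frames {G,S,H}
pos 4: S -> hit
pos 5: H -> hit
pos 6: S -> hit
pos 7: G -> hit
pos 8: C -> miss, evict G, frames {S,H,C}
At position 8, page G is evicted.

G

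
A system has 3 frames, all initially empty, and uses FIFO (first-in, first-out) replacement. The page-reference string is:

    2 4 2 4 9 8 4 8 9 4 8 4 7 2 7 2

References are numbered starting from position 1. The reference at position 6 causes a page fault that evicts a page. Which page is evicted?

pos 1: 2 -> miss, frames (2)
pos 2: 4 -> miss, frames (2 4)
pos 3: 2 -> hit
pos 4: 4 -> hit
pos 5: 9 -> miss, frames (2 4 9)
pos 6: 8 -> miss, evict 2, frames (4 9 8)
At position 6, page 2 is evicted.

2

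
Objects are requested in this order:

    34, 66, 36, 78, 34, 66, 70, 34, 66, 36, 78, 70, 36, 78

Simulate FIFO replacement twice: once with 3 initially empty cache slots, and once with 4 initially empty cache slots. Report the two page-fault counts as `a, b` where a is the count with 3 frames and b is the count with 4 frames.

3 frames: F F F F F F F . . F F . . . → 9 faults.
4 frames: F F F F . . F F F F F F . . → 10 faults.
10 > 9: adding a frame increased faults — Belady's anomaly.

9, 10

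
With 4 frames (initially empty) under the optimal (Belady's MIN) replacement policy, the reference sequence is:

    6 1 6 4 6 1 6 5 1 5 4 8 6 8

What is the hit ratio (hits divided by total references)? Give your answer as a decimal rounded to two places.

6: fault, frames (6)
1: fault, frames (6 1)
6: hit
4: fault, frames (6 1 4)
6: hit
1: hit
6: hit
5: fault, frames (6 1 4 5)
1: hit
5: hit
4: hit
8: fault, evict 5, frames (6 1 4 8)
6: hit
8: hit
Hits: 9 of 14 references → 9/14 = 0.6429.

0.64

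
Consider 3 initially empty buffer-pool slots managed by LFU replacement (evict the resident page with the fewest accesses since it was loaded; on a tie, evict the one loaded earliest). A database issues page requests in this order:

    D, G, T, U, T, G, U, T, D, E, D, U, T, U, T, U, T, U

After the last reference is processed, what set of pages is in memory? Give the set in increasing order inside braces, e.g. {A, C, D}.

{D, T, U}

D: miss, frames {D}
G: miss, frames {D,G}
T: miss, frames {D,G,T}
U: miss, evict D, frames {G,T,U}
T: hit
G: hit
U: hit
T: hit
D: miss, evict G, frames {T,U,D}
E: miss, evict D, frames {T,U,E}
D: miss, evict E, frames {T,U,D}
U: hit
T: hit
U: hit
T: hit
U: hit
T: hit
U: hit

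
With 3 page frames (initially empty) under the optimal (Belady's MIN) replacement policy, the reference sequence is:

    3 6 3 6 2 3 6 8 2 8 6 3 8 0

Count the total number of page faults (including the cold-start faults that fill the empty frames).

3: fault, frames {3}
6: fault, frames {3,6}
3: hit
6: hit
2: fault, frames {3,6,2}
3: hit
6: hit
8: fault, evict 3, frames {6,2,8}
2: hit
8: hit
6: hit
3: fault, evict 2, frames {6,8,3}
8: hit
0: fault, evict 3, frames {6,8,0}
Page faults: 6.

6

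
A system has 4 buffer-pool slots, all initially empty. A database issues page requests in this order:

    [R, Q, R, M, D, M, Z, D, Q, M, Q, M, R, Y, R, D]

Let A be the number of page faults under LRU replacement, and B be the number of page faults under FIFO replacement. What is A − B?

Under LRU: F F . F F . F . F . . . F F . F → 9 faults.
Under FIFO: F F . F F . F . . . . . F F . . → 7 faults.
A − B = 9 − 7 = 2.

2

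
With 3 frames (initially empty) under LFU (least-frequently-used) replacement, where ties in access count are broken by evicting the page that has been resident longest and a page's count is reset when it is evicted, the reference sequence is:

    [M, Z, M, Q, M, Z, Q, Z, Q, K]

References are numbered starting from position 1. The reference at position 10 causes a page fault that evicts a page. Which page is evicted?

pos 1: M → miss, frames (M)
pos 2: Z → miss, frames (M Z)
pos 3: M → hit
pos 4: Q → miss, frames (M Z Q)
pos 5: M → hit
pos 6: Z → hit
pos 7: Q → hit
pos 8: Z → hit
pos 9: Q → hit
pos 10: K → miss, evict M, frames (Z Q K)
At position 10, page M is evicted.

M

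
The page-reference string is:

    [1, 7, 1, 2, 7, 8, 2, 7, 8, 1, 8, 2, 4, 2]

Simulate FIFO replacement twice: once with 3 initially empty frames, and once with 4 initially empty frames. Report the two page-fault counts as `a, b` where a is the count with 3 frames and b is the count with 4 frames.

3 frames: F F . F . F . . . F . . F F → 7 faults.
4 frames: F F . F . F . . . . . . F . → 5 faults.
5 < 7: adding a frame reduced faults, as is typical.

7, 5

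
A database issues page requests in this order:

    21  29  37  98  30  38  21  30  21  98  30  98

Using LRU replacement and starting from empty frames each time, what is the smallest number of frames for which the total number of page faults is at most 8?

f=1: 12 faults
f=2: 10 faults
f=3: 8 faults
f=4: 7 faults
f=5: 7 faults
f=6: 6 faults
Smallest f with faults ≤ 8 is 3.

3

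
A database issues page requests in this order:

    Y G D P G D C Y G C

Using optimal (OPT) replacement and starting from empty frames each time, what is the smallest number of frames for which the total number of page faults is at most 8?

2

f=1: 10 faults
f=2: 8 faults
f=3: 6 faults
f=4: 5 faults
f=5: 5 faults
Smallest f with faults ≤ 8 is 2.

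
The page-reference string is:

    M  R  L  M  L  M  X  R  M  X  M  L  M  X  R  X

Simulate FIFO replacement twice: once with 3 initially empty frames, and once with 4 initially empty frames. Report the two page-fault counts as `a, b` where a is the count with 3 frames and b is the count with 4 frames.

3 frames: F F F . . . F . F . . . . . F . → 6 faults.
4 frames: F F F . . . F . . . . . . . . . → 4 faults.
4 < 6: adding a frame reduced faults, as is typical.

6, 4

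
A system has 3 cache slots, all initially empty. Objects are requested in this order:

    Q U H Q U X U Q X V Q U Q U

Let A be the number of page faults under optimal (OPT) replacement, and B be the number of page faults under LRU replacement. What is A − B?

-1

Under OPT: F F F . . F . . . F . . . . → 5 faults.
Under LRU: F F F . . F . . . F . F . . → 6 faults.
A − B = 5 − 6 = -1.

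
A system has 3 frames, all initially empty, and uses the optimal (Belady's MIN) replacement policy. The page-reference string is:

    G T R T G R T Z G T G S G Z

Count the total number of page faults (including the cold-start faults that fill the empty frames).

G: fault, frames {G}
T: fault, frames {G,T}
R: fault, frames {G,T,R}
T: hit
G: hit
R: hit
T: hit
Z: fault, evict R, frames {G,T,Z}
G: hit
T: hit
G: hit
S: fault, evict T, frames {G,Z,S}
G: hit
Z: hit
Page faults: 5.

5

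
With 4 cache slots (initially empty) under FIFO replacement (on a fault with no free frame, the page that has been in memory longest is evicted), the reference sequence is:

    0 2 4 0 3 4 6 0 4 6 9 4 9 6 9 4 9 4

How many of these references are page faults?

0 -> fault, frames [0]
2 -> fault, frames [0, 2]
4 -> fault, frames [0, 2, 4]
0 -> hit
3 -> fault, frames [0, 2, 4, 3]
4 -> hit
6 -> fault, evict 0, frames [2, 4, 3, 6]
0 -> fault, evict 2, frames [4, 3, 6, 0]
4 -> hit
6 -> hit
9 -> fault, evict 4, frames [3, 6, 0, 9]
4 -> fault, evict 3, frames [6, 0, 9, 4]
9 -> hit
6 -> hit
9 -> hit
4 -> hit
9 -> hit
4 -> hit
Page faults: 8.

8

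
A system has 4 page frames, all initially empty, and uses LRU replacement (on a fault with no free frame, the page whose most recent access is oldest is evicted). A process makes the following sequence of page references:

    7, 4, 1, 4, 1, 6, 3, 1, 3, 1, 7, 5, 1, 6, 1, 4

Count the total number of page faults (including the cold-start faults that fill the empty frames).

9

7 → fault, frames (7)
4 → fault, frames (7 4)
1 → fault, frames (7 4 1)
4 → hit
1 → hit
6 → fault, frames (7 4 1 6)
3 → fault, evict 7, frames (4 1 6 3)
1 → hit
3 → hit
1 → hit
7 → fault, evict 4, frames (6 3 1 7)
5 → fault, evict 6, frames (3 1 7 5)
1 → hit
6 → fault, evict 3, frames (7 5 1 6)
1 → hit
4 → fault, evict 7, frames (5 6 1 4)
Page faults: 9.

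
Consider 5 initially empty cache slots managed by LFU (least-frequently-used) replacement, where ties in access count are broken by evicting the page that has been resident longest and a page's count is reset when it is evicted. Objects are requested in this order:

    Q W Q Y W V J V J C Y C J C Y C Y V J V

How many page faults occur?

9

Q -> fault, frames {Q}
W -> fault, frames {Q,W}
Q -> hit
Y -> fault, frames {Q,W,Y}
W -> hit
V -> fault, frames {Q,W,Y,V}
J -> fault, frames {Q,W,Y,V,J}
V -> hit
J -> hit
C -> fault, evict Y, frames {Q,W,V,J,C}
Y -> fault, evict C, frames {Q,W,V,J,Y}
C -> fault, evict Y, frames {Q,W,V,J,C}
J -> hit
C -> hit
Y -> fault, evict Q, frames {W,V,J,C,Y}
C -> hit
Y -> hit
V -> hit
J -> hit
V -> hit
Page faults: 9.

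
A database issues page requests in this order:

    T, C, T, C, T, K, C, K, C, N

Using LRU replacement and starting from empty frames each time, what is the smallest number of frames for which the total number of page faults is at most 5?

f=1: 10 faults
f=2: 5 faults
f=3: 4 faults
f=4: 4 faults
Smallest f with faults ≤ 5 is 2.

2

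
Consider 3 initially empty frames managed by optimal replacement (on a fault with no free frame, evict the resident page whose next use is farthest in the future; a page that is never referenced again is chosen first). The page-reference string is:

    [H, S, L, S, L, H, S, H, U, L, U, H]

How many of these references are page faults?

4

H → fault, frames [H]
S → fault, frames [H, S]
L → fault, frames [H, S, L]
S → hit
L → hit
H → hit
S → hit
H → hit
U → fault, evict S, frames [H, L, U]
L → hit
U → hit
H → hit
Page faults: 4.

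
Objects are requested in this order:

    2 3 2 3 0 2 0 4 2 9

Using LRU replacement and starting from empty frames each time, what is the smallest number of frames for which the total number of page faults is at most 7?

f=1: 10 faults
f=2: 7 faults
f=3: 5 faults
f=4: 5 faults
f=5: 5 faults
Smallest f with faults ≤ 7 is 2.

2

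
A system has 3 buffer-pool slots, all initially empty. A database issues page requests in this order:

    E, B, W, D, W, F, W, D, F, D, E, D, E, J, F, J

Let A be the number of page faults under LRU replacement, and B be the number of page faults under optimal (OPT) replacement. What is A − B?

Under LRU: F F F F . F . . . . F . . F F . → 8 faults.
Under OPT: F F F F . F . . . . F . . F . . → 7 faults.
A − B = 8 − 7 = 1.

1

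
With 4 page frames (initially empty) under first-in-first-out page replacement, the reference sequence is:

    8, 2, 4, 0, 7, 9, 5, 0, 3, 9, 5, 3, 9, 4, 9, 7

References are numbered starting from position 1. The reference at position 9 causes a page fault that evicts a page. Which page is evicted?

0

pos 1: 8: fault, frames [8]
pos 2: 2: fault, frames [8, 2]
pos 3: 4: fault, frames [8, 2, 4]
pos 4: 0: fault, frames [8, 2, 4, 0]
pos 5: 7: fault, evict 8, frames [2, 4, 0, 7]
pos 6: 9: fault, evict 2, frames [4, 0, 7, 9]
pos 7: 5: fault, evict 4, frames [0, 7, 9, 5]
pos 8: 0: hit
pos 9: 3: fault, evict 0, frames [7, 9, 5, 3]
At position 9, page 0 is evicted.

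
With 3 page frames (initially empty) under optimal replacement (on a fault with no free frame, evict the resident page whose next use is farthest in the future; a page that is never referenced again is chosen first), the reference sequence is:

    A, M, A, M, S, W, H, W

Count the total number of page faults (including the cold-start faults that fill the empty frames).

A → fault, frames [A]
M → fault, frames [A, M]
A → hit
M → hit
S → fault, frames [A, M, S]
W → fault, evict S, frames [A, M, W]
H → fault, evict M, frames [A, W, H]
W → hit
Page faults: 5.

5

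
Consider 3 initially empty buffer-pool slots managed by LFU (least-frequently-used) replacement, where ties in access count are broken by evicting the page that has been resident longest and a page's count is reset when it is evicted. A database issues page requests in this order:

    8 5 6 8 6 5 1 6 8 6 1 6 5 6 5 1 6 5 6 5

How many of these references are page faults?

6

8 -> fault, frames [8]
5 -> fault, frames [8, 5]
6 -> fault, frames [8, 5, 6]
8 -> hit
6 -> hit
5 -> hit
1 -> fault, evict 8, frames [5, 6, 1]
6 -> hit
8 -> fault, evict 1, frames [5, 6, 8]
6 -> hit
1 -> fault, evict 8, frames [5, 6, 1]
6 -> hit
5 -> hit
6 -> hit
5 -> hit
1 -> hit
6 -> hit
5 -> hit
6 -> hit
5 -> hit
Page faults: 6.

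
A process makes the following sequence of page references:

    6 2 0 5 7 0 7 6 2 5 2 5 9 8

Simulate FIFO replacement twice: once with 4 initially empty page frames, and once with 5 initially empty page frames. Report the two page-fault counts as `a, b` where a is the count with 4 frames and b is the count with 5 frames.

9, 7

4 frames: F F F F F . . F F . . . F F → 9 faults.
5 frames: F F F F F . . . . . . . F F → 7 faults.
7 < 9: adding a frame reduced faults, as is typical.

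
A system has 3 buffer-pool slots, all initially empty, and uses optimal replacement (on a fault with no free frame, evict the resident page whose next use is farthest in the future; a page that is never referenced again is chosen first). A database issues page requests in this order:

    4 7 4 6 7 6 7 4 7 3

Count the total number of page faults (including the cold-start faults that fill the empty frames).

4 → miss, frames (4)
7 → miss, frames (4 7)
4 → hit
6 → miss, frames (4 7 6)
7 → hit
6 → hit
7 → hit
4 → hit
7 → hit
3 → miss, evict 6, frames (4 7 3)
Page faults: 4.

4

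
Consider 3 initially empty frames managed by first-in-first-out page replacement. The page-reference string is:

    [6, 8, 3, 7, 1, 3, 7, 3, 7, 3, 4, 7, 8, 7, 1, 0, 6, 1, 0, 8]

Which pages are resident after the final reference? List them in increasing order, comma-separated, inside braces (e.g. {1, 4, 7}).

{0, 6, 8}

6 → fault, frames [6]
8 → fault, frames [6, 8]
3 → fault, frames [6, 8, 3]
7 → fault, evict 6, frames [8, 3, 7]
1 → fault, evict 8, frames [3, 7, 1]
3 → hit
7 → hit
3 → hit
7 → hit
3 → hit
4 → fault, evict 3, frames [7, 1, 4]
7 → hit
8 → fault, evict 7, frames [1, 4, 8]
7 → fault, evict 1, frames [4, 8, 7]
1 → fault, evict 4, frames [8, 7, 1]
0 → fault, evict 8, frames [7, 1, 0]
6 → fault, evict 7, frames [1, 0, 6]
1 → hit
0 → hit
8 → fault, evict 1, frames [0, 6, 8]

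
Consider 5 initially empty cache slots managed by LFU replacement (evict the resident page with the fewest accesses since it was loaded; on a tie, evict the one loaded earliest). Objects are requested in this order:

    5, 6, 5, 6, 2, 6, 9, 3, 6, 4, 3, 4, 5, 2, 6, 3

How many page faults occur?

7

5: miss, frames (5)
6: miss, frames (5 6)
5: hit
6: hit
2: miss, frames (5 6 2)
6: hit
9: miss, frames (5 6 2 9)
3: miss, frames (5 6 2 9 3)
6: hit
4: miss, evict 2, frames (5 6 9 3 4)
3: hit
4: hit
5: hit
2: miss, evict 9, frames (5 6 3 4 2)
6: hit
3: hit
Page faults: 7.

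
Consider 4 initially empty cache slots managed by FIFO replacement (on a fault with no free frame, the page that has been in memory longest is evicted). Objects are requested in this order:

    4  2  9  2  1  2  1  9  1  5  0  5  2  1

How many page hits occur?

7

4 → miss, frames [4]
2 → miss, frames [4, 2]
9 → miss, frames [4, 2, 9]
2 → hit
1 → miss, frames [4, 2, 9, 1]
2 → hit
1 → hit
9 → hit
1 → hit
5 → miss, evict 4, frames [2, 9, 1, 5]
0 → miss, evict 2, frames [9, 1, 5, 0]
5 → hit
2 → miss, evict 9, frames [1, 5, 0, 2]
1 → hit
Hits: 7.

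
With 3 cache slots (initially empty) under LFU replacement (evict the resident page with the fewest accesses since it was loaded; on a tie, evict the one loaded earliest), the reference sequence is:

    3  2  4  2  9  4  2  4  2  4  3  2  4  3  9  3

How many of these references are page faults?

3 → fault, frames [3]
2 → fault, frames [3, 2]
4 → fault, frames [3, 2, 4]
2 → hit
9 → fault, evict 3, frames [2, 4, 9]
4 → hit
2 → hit
4 → hit
2 → hit
4 → hit
3 → fault, evict 9, frames [2, 4, 3]
2 → hit
4 → hit
3 → hit
9 → fault, evict 3, frames [2, 4, 9]
3 → fault, evict 9, frames [2, 4, 3]
Page faults: 7.

7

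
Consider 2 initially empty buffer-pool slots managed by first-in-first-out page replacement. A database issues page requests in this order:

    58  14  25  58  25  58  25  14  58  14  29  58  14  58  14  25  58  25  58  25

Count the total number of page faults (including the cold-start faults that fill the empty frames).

58: miss, frames [58]
14: miss, frames [58, 14]
25: miss, evict 58, frames [14, 25]
58: miss, evict 14, frames [25, 58]
25: hit
58: hit
25: hit
14: miss, evict 25, frames [58, 14]
58: hit
14: hit
29: miss, evict 58, frames [14, 29]
58: miss, evict 14, frames [29, 58]
14: miss, evict 29, frames [58, 14]
58: hit
14: hit
25: miss, evict 58, frames [14, 25]
58: miss, evict 14, frames [25, 58]
25: hit
58: hit
25: hit
Page faults: 10.

10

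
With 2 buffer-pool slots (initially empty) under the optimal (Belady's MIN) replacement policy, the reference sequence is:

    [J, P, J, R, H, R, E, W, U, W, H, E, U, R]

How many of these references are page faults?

J → miss, frames {J}
P → miss, frames {J,P}
J → hit
R → miss, evict P, frames {J,R}
H → miss, evict J, frames {R,H}
R → hit
E → miss, evict R, frames {H,E}
W → miss, evict E, frames {H,W}
U → miss, evict H, frames {W,U}
W → hit
H → miss, evict W, frames {U,H}
E → miss, evict H, frames {U,E}
U → hit
R → miss, evict E, frames {U,R}
Page faults: 10.

10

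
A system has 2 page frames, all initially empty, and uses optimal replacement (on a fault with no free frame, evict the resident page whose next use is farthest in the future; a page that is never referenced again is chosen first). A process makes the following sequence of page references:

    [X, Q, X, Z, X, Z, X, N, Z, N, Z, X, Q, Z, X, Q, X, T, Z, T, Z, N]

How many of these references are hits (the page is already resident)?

12

X -> miss, frames [X]
Q -> miss, frames [X, Q]
X -> hit
Z -> miss, evict Q, frames [X, Z]
X -> hit
Z -> hit
X -> hit
N -> miss, evict X, frames [Z, N]
Z -> hit
N -> hit
Z -> hit
X -> miss, evict N, frames [Z, X]
Q -> miss, evict X, frames [Z, Q]
Z -> hit
X -> miss, evict Z, frames [Q, X]
Q -> hit
X -> hit
T -> miss, evict X, frames [Q, T]
Z -> miss, evict Q, frames [T, Z]
T -> hit
Z -> hit
N -> miss, evict Z, frames [T, N]
Hits: 12.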